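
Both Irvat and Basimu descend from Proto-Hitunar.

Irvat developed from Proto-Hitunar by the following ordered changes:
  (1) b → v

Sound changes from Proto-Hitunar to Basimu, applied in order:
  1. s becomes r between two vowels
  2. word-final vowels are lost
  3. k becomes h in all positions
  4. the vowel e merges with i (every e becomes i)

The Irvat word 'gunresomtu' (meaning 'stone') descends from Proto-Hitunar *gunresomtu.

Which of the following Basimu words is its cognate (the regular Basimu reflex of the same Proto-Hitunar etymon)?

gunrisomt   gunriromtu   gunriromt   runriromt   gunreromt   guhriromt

Basimu: *gunresomtu > gunreromtu > gunreromt > gunriromt  (by rhotacism, apocope, vowel merger)
Among the options, 'gunriromt' alone shows every Basimu change applied in order.

gunriromt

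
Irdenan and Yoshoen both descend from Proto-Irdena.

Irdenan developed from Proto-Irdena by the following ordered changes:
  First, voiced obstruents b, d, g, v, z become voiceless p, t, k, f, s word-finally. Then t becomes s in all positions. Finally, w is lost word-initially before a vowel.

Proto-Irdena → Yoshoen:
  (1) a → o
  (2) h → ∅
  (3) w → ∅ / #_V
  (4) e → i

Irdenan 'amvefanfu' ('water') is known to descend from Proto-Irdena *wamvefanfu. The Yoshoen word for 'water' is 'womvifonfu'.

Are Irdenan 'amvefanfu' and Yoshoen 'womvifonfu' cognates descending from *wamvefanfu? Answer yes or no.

Derive the expected Yoshoen reflex of *wamvefanfu:
Yoshoen: start from *wamvefanfu.
  rule 1 (vowel merger): wamvefanfu → womvefonfu
  rule 2: no change — womvefonfu
  rule 3 (glide loss): womvefonfu → omvefonfu
  rule 4 (vowel merger): omvefonfu → omvifonfu
  ⇒ Yoshoen omvifonfu
The regular Yoshoen reflex would be 'omvifonfu', but the attested form is 'womvifonfu'. The correspondence is irregular, so they are not cognates (the Yoshoen form has a different source).

no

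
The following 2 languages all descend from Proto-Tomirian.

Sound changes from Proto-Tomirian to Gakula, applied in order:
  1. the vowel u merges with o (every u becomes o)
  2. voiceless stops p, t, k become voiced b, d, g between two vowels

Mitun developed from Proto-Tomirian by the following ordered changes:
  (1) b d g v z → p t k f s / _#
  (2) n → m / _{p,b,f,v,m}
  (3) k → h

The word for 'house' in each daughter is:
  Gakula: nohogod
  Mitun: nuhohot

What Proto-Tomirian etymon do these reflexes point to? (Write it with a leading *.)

*nuhokod

Position 5: Gakula has g, Mitun has h. Taking the neighbouring segments as reconstructed: Gakula g could go back to *k or *g; Mitun h could go back to *k or *h — the one source consistent with every daughter is *k.
Position 2: Gakula has o, Mitun has u. Mitun preserves u here (none of its changes turn any other segment into u), so the proto-segment is *u.
Position 7: Gakula has d, Mitun has t. Taking the neighbouring segments as reconstructed: Gakula d can only go back to *d; Mitun t could go back to *t or *d — the one source consistent with every daughter is *d.
This points to *nuhokod. Verify forward in each daughter:
Gakula: *nuhokod
  nuhokod → nohokod   [vowel merger]
  nohokod → nohogod   [intervocalic voicing]
  giving Gakula nohogod.
Mitun: *nuhokod > nuhokot > nuhohot  (by final devoicing, unconditioned shift)
*nuhokod is the unique common source.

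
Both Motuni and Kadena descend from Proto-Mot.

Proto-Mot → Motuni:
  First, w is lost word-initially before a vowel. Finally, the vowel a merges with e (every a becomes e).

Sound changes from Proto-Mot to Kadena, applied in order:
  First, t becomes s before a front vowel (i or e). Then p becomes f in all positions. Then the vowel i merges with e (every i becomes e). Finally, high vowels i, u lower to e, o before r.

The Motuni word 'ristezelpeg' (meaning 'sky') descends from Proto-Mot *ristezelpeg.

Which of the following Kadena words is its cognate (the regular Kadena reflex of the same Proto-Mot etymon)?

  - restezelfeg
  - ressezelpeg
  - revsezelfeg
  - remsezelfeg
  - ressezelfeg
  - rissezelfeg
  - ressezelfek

Kadena: *ristezelpeg
  ristezelpeg → rissezelpeg   [palatalisation]
  rissezelpeg → rissezelfeg   [unconditioned shift]
  rissezelfeg → ressezelfeg   [vowel merger]
  ressezelfeg (rule 4 does not apply)
  giving Kadena ressezelfeg.

ressezelfeg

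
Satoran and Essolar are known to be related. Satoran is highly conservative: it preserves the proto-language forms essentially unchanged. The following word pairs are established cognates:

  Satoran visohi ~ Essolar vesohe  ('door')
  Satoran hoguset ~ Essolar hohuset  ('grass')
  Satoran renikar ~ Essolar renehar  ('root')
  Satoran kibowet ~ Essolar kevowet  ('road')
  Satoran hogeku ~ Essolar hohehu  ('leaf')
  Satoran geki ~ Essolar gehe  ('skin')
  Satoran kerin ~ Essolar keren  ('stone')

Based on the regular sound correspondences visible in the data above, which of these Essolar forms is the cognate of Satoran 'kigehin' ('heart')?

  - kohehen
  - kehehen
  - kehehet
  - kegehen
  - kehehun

visohi ~ vesohe, renikar ~ renehar — Satoran i corresponds to Essolar e after a consonant, before a consonant other than r, m, n, p, b, f, v.
hogeku ~ hohehu — Satoran g corresponds to Essolar h between vowels (before a front vowel).
kerin ~ keren — Satoran i corresponds to Essolar e after a consonant, before a nasal.
Applying these to Satoran 'kigehin':
  kigehin → kegehin   (i→e after a consonant, before a consonant other than r, m, n, p, b, f, v)
  kegehin → kehehin   (g→h between vowels (before a front vowel))
  kehehin → kehehen   (i→e after a consonant, before a nasal)
So the Essolar cognate is 'kehehen'.

kehehen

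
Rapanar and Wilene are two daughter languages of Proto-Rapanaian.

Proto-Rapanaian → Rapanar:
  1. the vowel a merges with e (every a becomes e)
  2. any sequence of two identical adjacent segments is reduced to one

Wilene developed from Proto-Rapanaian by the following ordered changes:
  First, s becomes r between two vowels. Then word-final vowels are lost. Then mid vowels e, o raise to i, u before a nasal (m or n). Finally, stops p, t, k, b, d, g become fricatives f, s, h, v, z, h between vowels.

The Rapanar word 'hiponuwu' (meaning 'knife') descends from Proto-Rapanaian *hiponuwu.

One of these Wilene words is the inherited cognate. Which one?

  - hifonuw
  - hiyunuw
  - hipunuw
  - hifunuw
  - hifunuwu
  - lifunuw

Wilene: *hiponuwu
  hiponuwu (rule 1 does not apply)
  hiponuwu → hiponuw   [apocope]
  hiponuw → hipunuw   [pre-nasal raising]
  hipunuw → hifunuw   [intervocalic lenition]
  giving Wilene hifunuw.

hifunuw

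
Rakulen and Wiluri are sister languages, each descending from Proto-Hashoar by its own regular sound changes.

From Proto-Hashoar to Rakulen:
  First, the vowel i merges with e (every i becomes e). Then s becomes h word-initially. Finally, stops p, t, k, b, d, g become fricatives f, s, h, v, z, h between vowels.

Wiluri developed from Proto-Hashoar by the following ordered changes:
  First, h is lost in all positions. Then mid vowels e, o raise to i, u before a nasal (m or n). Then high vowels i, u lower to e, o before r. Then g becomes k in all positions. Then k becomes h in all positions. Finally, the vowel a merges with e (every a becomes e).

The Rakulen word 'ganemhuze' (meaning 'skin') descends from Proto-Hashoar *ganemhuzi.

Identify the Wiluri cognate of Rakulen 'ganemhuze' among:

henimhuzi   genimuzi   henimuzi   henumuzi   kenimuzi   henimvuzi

henimuzi

Wiluri: *ganemhuzi
  ganemhuzi → ganemuzi   [h-loss]
  ganemuzi → ganimuzi   [pre-nasal raising]
  ganimuzi (rule 3 does not apply)
  ganimuzi → kanimuzi   [unconditioned shift]
  kanimuzi → hanimuzi   [unconditioned shift]
  hanimuzi → henimuzi   [vowel merger]
  giving Wiluri henimuzi.
Among the options, 'henimuzi' alone shows every Wiluri change applied in order.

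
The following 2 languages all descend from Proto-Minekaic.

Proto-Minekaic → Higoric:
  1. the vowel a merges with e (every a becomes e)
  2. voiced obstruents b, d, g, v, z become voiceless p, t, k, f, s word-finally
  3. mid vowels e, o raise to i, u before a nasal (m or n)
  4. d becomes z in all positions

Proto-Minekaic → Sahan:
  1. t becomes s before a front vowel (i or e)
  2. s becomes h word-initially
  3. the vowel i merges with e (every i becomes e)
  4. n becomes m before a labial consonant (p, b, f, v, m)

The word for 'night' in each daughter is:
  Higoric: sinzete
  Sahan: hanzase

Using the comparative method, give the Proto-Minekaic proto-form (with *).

*sanzate

Position 2: Higoric has i, Sahan has a. Sahan preserves a here (none of its changes turn any other segment into a), so the proto-segment is *a.
Position 1: Higoric has s, Sahan has h. Taking the neighbouring segments as reconstructed: Higoric s can only go back to *s; Sahan h could go back to *s or *h — the one source consistent with every daughter is *s.
Continuing position by position gives *sanzate; check it forward:
Higoric: start from *sanzate.
  rule 1 (vowel merger): sanzate → senzete
  rule 2: no change — senzete
  rule 3 (pre-nasal raising): senzete → sinzete
  rule 4: no change — sinzete
  ⇒ Higoric sinzete
Sahan: start from *sanzate.
  rule 1 (palatalisation): sanzate → sanzase
  rule 2 (debuccalisation): sanzase → hanzase
  rule 3: no change — hanzase
  rule 4: no change — hanzase
  ⇒ Sahan hanzase
No other proto-form is consistent with every reflex, so the reconstruction is *sanzate.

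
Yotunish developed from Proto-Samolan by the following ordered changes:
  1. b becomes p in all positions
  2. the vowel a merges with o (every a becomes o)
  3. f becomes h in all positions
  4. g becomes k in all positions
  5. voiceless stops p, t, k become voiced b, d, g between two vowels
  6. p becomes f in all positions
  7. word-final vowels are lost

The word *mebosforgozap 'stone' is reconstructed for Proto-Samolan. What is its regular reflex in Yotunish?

meboshorkozof

Yotunish: start from *mebosforgozap.
  rule 1 (unconditioned shift): mebosforgozap → meposforgozap
  rule 2 (vowel merger): meposforgozap → meposforgozop
  rule 3 (unconditioned shift): meposforgozop → meposhorgozop
  rule 4 (unconditioned shift): meposhorgozop → meposhorkozop
  rule 5 (intervocalic voicing): meposhorkozop → meboshorkozop
  rule 6 (unconditioned shift): meboshorkozop → meboshorkozof
  rule 7: no change — meboshorkozof
  ⇒ Yotunish meboshorkozof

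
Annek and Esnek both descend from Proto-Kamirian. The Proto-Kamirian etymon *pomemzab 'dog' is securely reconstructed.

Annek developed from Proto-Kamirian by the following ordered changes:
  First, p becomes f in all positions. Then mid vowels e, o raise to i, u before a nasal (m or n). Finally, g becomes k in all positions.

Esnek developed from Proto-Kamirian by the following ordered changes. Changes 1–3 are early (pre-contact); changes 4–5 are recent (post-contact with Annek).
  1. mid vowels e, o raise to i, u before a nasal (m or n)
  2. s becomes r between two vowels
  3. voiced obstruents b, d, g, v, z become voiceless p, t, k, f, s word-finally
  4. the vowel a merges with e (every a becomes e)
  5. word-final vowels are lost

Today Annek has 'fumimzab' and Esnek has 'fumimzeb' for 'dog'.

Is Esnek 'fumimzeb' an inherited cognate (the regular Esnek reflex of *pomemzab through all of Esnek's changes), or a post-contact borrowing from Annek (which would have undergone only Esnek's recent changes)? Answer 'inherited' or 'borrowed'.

If inherited, *pomemzab would pass through all of Esnek's changes:
Esnek: start from *pomemzab.
  rule 1 (pre-nasal raising): pomemzab → pumimzab
  rule 2: no change — pumimzab
  rule 3 (final devoicing): pumimzab → pumimzap
  rule 4 (vowel merger): pumimzap → pumimzep
  rule 5: no change — pumimzep
  ⇒ Esnek pumimzep
If borrowed from Annek 'fumimzab' after the early changes, it would undergo only the recent ones:
  rule 4 (vowel merger): fumimzab → fumimzeb
  rule 5 (apocope): no change (fumimzeb)
  ⇒ as a loan: fumimzeb
Esnek 'fumimzeb' matches the loan outcome 'fumimzeb', not the inherited 'pumimzep' — it skipped the early Esnek changes, so it was borrowed from Annek.

borrowed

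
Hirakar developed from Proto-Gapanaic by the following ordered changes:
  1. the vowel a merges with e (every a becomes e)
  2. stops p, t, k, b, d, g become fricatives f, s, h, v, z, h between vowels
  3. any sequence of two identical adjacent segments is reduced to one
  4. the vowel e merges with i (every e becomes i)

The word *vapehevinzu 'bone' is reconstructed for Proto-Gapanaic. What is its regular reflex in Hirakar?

vifihivinzu

Hirakar: *vapehevinzu
  vapehevinzu → vepehevinzu   [vowel merger]
  vepehevinzu → vefehevinzu   [intervocalic lenition]
  vefehevinzu (rule 3 does not apply)
  vefehevinzu → vifihivinzu   [vowel merger]
  giving Hirakar vifihivinzu.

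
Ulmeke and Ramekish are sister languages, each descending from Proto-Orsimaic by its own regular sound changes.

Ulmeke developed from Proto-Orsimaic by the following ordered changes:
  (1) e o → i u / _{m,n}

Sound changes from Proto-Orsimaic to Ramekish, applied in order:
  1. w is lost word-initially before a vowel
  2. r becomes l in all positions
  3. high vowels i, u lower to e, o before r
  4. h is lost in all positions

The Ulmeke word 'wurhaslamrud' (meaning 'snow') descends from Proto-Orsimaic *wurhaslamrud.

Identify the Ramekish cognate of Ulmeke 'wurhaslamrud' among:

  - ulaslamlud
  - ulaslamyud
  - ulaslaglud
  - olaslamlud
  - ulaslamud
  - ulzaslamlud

Ramekish: *wurhaslamrud
  wurhaslamrud → urhaslamrud   [glide loss]
  urhaslamrud → ulhaslamlud   [unconditioned shift]
  ulhaslamlud (rule 3 does not apply)
  ulhaslamlud → ulaslamlud   [h-loss]
  giving Ramekish ulaslamlud.
Among the options, 'ulaslamlud' alone shows every Ramekish change applied in order.

ulaslamlud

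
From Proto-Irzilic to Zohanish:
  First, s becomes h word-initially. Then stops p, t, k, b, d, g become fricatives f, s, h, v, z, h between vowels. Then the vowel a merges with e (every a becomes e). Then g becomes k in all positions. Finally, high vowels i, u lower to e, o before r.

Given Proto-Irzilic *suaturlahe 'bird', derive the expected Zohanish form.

Zohanish: *suaturlahe
  suaturlahe → huaturlahe   [debuccalisation]
  huaturlahe → huasurlahe   [intervocalic lenition]
  huasurlahe → huesurlehe   [vowel merger]
  huesurlehe (rule 4 does not apply)
  huesurlehe → huesorlehe   [pre-rhotic lowering]
  giving Zohanish huesorlehe.

huesorlehe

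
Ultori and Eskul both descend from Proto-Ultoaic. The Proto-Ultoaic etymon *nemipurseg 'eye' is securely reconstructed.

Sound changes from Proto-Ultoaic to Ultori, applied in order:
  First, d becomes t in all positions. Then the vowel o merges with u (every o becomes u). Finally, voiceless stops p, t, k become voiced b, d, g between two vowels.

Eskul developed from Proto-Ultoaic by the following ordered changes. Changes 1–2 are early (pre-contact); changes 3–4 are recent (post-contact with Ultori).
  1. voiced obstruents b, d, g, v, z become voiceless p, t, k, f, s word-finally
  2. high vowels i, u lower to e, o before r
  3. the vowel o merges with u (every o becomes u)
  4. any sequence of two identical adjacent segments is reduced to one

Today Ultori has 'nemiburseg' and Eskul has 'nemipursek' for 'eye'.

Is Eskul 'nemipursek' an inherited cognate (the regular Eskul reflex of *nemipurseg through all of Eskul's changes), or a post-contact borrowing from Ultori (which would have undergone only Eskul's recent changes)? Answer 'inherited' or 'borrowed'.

inherited

If inherited, *nemipurseg would pass through all of Eskul's changes:
Eskul: start from *nemipurseg.
  rule 1 (final devoicing): nemipurseg → nemipursek
  rule 2 (pre-rhotic lowering): nemipursek → nemiporsek
  rule 3 (vowel merger): nemiporsek → nemipursek
  rule 4: no change — nemipursek
  ⇒ Eskul nemipursek
If borrowed from Ultori 'nemiburseg' after the early changes, it would undergo only the recent ones:
  rule 3 (vowel merger): no change (nemiburseg)
  rule 4 (degemination): no change (nemiburseg)
  ⇒ as a loan: nemiburseg
Eskul 'nemipursek' matches the inherited outcome exactly, so it is an inherited cognate, not a loan.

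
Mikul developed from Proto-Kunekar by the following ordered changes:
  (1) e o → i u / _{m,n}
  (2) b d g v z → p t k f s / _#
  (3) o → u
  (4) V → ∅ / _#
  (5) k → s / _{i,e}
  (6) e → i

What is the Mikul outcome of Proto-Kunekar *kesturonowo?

sisturunuw

Mikul: start from *kesturonowo.
  rule 1 (pre-nasal raising): kesturonowo → kesturunowo
  rule 2: no change — kesturunowo
  rule 3 (vowel merger): kesturunowo → kesturunuwu
  rule 4 (apocope): kesturunuwu → kesturunuw
  rule 5 (palatalisation): kesturunuw → sesturunuw
  rule 6 (vowel merger): sesturunuw → sisturunuw
  ⇒ Mikul sisturunuw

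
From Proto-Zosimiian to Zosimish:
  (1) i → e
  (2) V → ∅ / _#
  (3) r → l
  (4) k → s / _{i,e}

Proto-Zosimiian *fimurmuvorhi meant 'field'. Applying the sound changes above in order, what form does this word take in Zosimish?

Zosimish: *fimurmuvorhi > femurmuvorhe > femurmuvorh > femulmuvolh  (by vowel merger, apocope, unconditioned shift)

femulmuvolh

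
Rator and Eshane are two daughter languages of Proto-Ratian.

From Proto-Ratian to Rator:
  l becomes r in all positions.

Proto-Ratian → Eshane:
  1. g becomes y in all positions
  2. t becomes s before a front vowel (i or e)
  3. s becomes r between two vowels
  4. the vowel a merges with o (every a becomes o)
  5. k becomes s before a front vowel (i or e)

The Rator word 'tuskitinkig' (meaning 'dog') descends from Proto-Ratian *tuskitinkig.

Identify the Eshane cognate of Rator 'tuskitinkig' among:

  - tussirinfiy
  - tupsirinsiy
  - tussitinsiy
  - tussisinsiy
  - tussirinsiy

Eshane: *tuskitinkig
  tuskitinkig → tuskitinkiy   [unconditioned shift]
  tuskitinkiy → tuskisinkiy   [palatalisation]
  tuskisinkiy → tuskirinkiy   [rhotacism]
  tuskirinkiy (rule 4 does not apply)
  tuskirinkiy → tussirinsiy   [palatalisation]
  giving Eshane tussirinsiy.
Only 'tussirinsiy' matches the regular Eshane development of *tuskitinkig.

tussirinsiy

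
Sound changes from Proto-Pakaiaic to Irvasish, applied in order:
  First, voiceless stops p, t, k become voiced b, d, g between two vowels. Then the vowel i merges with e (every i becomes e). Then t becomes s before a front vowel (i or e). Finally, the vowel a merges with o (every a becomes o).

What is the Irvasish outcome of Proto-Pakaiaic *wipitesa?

webedeso

Irvasish: *wipitesa
  wipitesa → wibidesa   [intervocalic voicing]
  wibidesa → webedesa   [vowel merger]
  webedesa (rule 3 does not apply)
  webedesa → webedeso   [vowel merger]
  giving Irvasish webedeso.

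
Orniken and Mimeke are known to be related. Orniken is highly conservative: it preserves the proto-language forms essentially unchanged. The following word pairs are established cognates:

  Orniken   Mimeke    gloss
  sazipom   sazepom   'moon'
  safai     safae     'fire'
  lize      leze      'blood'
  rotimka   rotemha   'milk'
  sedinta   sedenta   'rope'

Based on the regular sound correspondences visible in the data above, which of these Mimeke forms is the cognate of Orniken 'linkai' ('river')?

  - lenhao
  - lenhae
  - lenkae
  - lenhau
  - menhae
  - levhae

lenhae

sedinta ~ sedenta — Orniken i corresponds to Mimeke e after a consonant, before a nasal.
rotimka ~ rotemha — Orniken k corresponds to Mimeke h after a consonant, before a back vowel.
safai ~ safae — Orniken i corresponds to Mimeke e word-finally.
Applying these to Orniken 'linkai':
  linkai → lenkai   (i→e after a consonant, before a nasal)
  lenkai → lenhai   (k→h after a consonant, before a back vowel)
  lenhai → lenhae   (i→e word-finally)
So the Mimeke cognate is 'lenhae'.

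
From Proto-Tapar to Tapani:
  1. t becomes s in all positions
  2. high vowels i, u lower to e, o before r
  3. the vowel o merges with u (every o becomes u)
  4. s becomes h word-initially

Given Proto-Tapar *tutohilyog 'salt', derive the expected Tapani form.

Tapani: start from *tutohilyog.
  rule 1 (unconditioned shift): tutohilyog → susohilyog
  rule 2: no change — susohilyog
  rule 3 (vowel merger): susohilyog → susuhilyug
  rule 4 (debuccalisation): susuhilyug → husuhilyug
  ⇒ Tapani husuhilyug

husuhilyug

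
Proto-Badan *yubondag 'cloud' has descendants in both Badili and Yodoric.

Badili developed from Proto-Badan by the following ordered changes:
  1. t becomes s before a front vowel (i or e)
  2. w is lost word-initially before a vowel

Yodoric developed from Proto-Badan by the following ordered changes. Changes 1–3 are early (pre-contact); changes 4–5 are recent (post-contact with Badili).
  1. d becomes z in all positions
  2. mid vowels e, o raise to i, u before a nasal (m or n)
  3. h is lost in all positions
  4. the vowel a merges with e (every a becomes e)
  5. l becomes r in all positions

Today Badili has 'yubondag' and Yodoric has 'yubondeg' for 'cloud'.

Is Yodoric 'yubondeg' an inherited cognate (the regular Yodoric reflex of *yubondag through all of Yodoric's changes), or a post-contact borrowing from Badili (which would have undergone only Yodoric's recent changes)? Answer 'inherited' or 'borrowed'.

If inherited, *yubondag would pass through all of Yodoric's changes:
Yodoric: start from *yubondag.
  rule 1 (unconditioned shift): yubondag → yubonzag
  rule 2 (pre-nasal raising): yubonzag → yubunzag
  rule 3: no change — yubunzag
  rule 4 (vowel merger): yubunzag → yubunzeg
  rule 5: no change — yubunzeg
  ⇒ Yodoric yubunzeg
If borrowed from Badili 'yubondag' after the early changes, it would undergo only the recent ones:
  rule 4 (vowel merger): yubondag → yubondeg
  rule 5 (unconditioned shift): no change (yubondeg)
  ⇒ as a loan: yubondeg
Yodoric 'yubondeg' matches the loan outcome 'yubondeg', not the inherited 'yubunzeg' — it skipped the early Yodoric changes, so it was borrowed from Badili.

borrowed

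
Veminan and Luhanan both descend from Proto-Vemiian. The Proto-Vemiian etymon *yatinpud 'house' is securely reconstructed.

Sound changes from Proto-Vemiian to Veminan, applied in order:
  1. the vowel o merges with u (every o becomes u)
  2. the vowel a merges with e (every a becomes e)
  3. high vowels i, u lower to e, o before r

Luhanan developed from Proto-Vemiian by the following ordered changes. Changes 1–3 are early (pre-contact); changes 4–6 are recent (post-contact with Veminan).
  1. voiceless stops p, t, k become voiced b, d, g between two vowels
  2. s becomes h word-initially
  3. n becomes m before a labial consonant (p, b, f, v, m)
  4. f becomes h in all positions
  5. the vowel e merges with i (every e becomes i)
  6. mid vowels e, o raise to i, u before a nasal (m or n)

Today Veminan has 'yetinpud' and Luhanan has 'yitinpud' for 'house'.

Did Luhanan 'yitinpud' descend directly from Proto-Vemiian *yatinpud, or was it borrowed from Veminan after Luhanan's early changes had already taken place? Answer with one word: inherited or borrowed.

If inherited, *yatinpud would pass through all of Luhanan's changes:
Luhanan: *yatinpud > yadinpud > yadimpud  (by intervocalic voicing, nasal place assimilation)
If borrowed from Veminan 'yetinpud' after the early changes, it would undergo only the recent ones:
  rule 4 (unconditioned shift): no change (yetinpud)
  rule 5 (vowel merger): yetinpud → yitinpud
  rule 6 (pre-nasal raising): no change (yitinpud)
  ⇒ as a loan: yitinpud
Luhanan 'yitinpud' matches the loan outcome 'yitinpud', not the inherited 'yadimpud' — it skipped the early Luhanan changes, so it was borrowed from Veminan.

borrowed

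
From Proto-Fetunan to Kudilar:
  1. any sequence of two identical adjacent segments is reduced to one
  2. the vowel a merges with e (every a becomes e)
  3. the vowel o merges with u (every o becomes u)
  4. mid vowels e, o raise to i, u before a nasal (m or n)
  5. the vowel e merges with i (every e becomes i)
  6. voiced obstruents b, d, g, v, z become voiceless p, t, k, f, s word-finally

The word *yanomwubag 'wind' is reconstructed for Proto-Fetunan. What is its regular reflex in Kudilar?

Kudilar: *yanomwubag
  yanomwubag (rule 1 does not apply)
  yanomwubag → yenomwubeg   [vowel merger]
  yenomwubeg → yenumwubeg   [vowel merger]
  yenumwubeg → yinumwubeg   [pre-nasal raising]
  yinumwubeg → yinumwubig   [vowel merger]
  yinumwubig → yinumwubik   [final devoicing]
  giving Kudilar yinumwubik.

yinumwubik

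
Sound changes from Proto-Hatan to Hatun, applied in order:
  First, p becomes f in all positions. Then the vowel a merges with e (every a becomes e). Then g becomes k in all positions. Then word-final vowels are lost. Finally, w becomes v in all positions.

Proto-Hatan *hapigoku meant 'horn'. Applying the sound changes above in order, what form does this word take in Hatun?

hefikok

Hatun: *hapigoku
  hapigoku → hafigoku   [unconditioned shift]
  hafigoku → hefigoku   [vowel merger]
  hefigoku → hefikoku   [unconditioned shift]
  hefikoku → hefikok   [apocope]
  hefikok (rule 5 does not apply)
  giving Hatun hefikok.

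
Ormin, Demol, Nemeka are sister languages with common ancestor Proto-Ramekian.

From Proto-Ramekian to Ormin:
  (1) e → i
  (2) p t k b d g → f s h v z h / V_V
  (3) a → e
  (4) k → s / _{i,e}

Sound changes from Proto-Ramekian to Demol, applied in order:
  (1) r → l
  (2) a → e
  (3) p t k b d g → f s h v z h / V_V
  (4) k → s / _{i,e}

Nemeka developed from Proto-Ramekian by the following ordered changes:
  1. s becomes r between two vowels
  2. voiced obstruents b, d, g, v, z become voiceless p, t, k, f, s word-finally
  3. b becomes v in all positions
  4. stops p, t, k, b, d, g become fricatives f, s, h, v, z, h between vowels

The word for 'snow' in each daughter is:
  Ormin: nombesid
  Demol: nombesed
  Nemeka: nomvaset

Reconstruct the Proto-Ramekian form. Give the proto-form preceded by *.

*nombated

Position 6: Ormin has s, Demol has s, Nemeka has s. Taking the neighbouring segments as reconstructed: Ormin s could go back to *t or *s; Demol s could go back to *t or *s; Nemeka s can only go back to *t — the one source consistent with every daughter is *t.
Position 4: Ormin has b, Demol has b, Nemeka has v. Ormin preserves b here (none of its changes turn any other segment into b), so the proto-segment is *b.
Position 8: Ormin has d, Demol has d, Nemeka has t. Ormin preserves d here (none of its changes turn any other segment into d), so the proto-segment is *d.
Verify the candidate proto-form against each daughter:
Ormin: start from *nombated.
  rule 1 (vowel merger): nombated → nombatid
  rule 2 (intervocalic lenition): nombatid → nombasid
  rule 3 (vowel merger): nombasid → nombesid
  rule 4: no change — nombesid
  ⇒ Ormin nombesid
Demol: *nombated > nombeted > nombesed  (by vowel merger, intervocalic lenition)
Nemeka: *nombated > nombatet > nomvatet > nomvaset  (by final devoicing, unconditioned shift, intervocalic lenition)
Only *nombated yields all of Ormin nombesid, Demol nombesed, Nemeka nomvaset.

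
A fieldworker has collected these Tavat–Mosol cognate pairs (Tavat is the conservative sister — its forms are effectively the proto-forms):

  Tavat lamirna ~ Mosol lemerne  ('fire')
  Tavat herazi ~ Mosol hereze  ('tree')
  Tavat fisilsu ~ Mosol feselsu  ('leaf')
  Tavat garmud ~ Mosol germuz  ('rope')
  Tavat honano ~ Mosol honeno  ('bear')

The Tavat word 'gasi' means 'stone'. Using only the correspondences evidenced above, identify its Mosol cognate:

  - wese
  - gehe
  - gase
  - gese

gese

herazi ~ hereze — Tavat a corresponds to Mosol e after a consonant, before a consonant other than r, m, n, p, b, f, v.
herazi ~ hereze — Tavat i corresponds to Mosol e word-finally.
Applying these to Tavat 'gasi':
  gasi → gesi   (a→e after a consonant, before a consonant other than r, m, n, p, b, f, v)
  gesi → gese   (i→e word-finally)
So the Mosol cognate is 'gese'.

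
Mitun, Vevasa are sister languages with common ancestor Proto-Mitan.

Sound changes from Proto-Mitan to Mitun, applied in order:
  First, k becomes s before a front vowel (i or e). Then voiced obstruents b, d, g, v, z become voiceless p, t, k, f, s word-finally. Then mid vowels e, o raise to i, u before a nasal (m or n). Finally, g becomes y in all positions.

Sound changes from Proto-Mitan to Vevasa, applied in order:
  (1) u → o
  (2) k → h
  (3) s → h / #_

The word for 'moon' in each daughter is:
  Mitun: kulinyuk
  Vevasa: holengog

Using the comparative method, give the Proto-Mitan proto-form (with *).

*kulengug

Position 1: Mitun has k, Vevasa has h. Taking the neighbouring segments as reconstructed: Mitun k can only go back to *k; Vevasa h could go back to *k or *s or *h — the one source consistent with every daughter is *k.
Position 2: Mitun has u, Vevasa has o. Taking the neighbouring segments as reconstructed: Mitun u can only go back to *u; Vevasa o could go back to *o or *u — the one source consistent with every daughter is *u.
Continuing position by position gives *kulengug; check it forward:
Mitun: *kulengug > kulenguk > kulinguk > kulinyuk  (by final devoicing, pre-nasal raising, unconditioned shift)
Vevasa: *kulengug > kolengog > holengog  (by vowel merger, unconditioned shift)
No other proto-form is consistent with every reflex, so the reconstruction is *kulengug.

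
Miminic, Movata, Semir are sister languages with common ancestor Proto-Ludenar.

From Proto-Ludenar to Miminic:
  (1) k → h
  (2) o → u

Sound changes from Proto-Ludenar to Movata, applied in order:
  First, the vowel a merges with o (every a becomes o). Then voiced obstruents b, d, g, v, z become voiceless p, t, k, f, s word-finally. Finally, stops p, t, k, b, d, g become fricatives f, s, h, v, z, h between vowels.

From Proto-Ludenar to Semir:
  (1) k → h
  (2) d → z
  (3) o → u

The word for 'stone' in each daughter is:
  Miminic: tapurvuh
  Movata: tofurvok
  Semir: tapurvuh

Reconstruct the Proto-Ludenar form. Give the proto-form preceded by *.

*tapurvok

Position 8: Miminic has h, Movata has k, Semir has h. Taking the neighbouring segments as reconstructed: Miminic h could go back to *k or *h; Movata k could go back to *k or *g; Semir h could go back to *k or *h — the one source consistent with every daughter is *k.
Position 3: Miminic has p, Movata has f, Semir has p. Miminic preserves p here (none of its changes turn any other segment into p), so the proto-segment is *p.
Position 7: Miminic has u, Movata has o, Semir has u. Taking the neighbouring segments as reconstructed: Miminic u could go back to *o or *u; Movata o could go back to *a or *o; Semir u could go back to *o or *u — the one source consistent with every daughter is *o.
Continuing position by position gives *tapurvok; check it forward:
Miminic: *tapurvok
  tapurvok → tapurvoh   [unconditioned shift]
  tapurvoh → tapurvuh   [vowel merger]
  giving Miminic tapurvuh.
Movata: *tapurvok
  tapurvok → topurvok   [vowel merger]
  topurvok (rule 2 does not apply)
  topurvok → tofurvok   [intervocalic lenition]
  giving Movata tofurvok.
Semir: start from *tapurvok.
  rule 1 (unconditioned shift): tapurvok → tapurvoh
  rule 2: no change — tapurvoh
  rule 3 (vowel merger): tapurvoh → tapurvuh
  ⇒ Semir tapurvuh
No other proto-form is consistent with every reflex, so the reconstruction is *tapurvok.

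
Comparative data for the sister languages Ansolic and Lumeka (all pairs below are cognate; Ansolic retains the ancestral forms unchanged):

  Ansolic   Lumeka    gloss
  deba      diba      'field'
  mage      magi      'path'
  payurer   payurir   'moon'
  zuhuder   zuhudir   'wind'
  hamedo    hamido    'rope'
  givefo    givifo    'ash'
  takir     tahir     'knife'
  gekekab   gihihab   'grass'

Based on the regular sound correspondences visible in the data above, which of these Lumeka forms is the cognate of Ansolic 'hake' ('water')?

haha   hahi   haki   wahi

hahi

gekekab ~ gihihab — Ansolic k corresponds to Lumeka h between vowels (before a front vowel).
mage ~ magi — Ansolic e corresponds to Lumeka i word-finally.
Applying these to Ansolic 'hake':
  hake → hahe   (k→h between vowels (before a front vowel))
  hahe → hahi   (e→i word-finally)
So the Lumeka cognate is 'hahi'.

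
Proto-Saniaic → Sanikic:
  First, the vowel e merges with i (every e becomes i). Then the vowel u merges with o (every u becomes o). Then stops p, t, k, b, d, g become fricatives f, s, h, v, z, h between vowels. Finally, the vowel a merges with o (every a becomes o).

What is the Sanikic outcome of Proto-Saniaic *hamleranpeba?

homlironpivo

Sanikic: *hamleranpeba
  hamleranpeba → hamliranpiba   [vowel merger]
  hamliranpiba (rule 2 does not apply)
  hamliranpiba → hamliranpiva   [intervocalic lenition]
  hamliranpiva → homlironpivo   [vowel merger]
  giving Sanikic homlironpivo.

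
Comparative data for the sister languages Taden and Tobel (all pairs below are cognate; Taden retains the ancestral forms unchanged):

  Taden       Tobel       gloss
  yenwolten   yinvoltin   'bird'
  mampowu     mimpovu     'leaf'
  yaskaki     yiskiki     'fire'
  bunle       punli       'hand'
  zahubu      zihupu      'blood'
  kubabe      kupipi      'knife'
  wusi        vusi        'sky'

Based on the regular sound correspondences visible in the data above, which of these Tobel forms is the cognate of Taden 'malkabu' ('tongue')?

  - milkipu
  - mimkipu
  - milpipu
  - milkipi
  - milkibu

milkipu

yaskaki ~ yiskiki, zahubu ~ zihupu — Taden a corresponds to Tobel i after a consonant, before a consonant other than r, m, n, p, b, f, v.
kubabe ~ kupipi — Taden a corresponds to Tobel i after a consonant, before a labial obstruent.
zahubu ~ zihupu — Taden b corresponds to Tobel p between vowels (before a back vowel).
Applying these to Taden 'malkabu':
  malkabu → milkabu   (a→i after a consonant, before a consonant other than r, m, n, p, b, f, v)
  milkabu → milkibu   (a→i after a consonant, before a labial obstruent)
  milkibu → milkipu   (b→p between vowels (before a back vowel))
So the Tobel cognate is 'milkipu'.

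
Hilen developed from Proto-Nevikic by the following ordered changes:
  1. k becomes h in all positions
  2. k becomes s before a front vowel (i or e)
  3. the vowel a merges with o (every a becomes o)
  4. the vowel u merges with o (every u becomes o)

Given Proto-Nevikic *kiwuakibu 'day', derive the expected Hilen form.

hiwoohibo

Hilen: *kiwuakibu
  kiwuakibu → hiwuahibu   [unconditioned shift]
  hiwuahibu (rule 2 does not apply)
  hiwuahibu → hiwuohibu   [vowel merger]
  hiwuohibu → hiwoohibo   [vowel merger]
  giving Hilen hiwoohibo.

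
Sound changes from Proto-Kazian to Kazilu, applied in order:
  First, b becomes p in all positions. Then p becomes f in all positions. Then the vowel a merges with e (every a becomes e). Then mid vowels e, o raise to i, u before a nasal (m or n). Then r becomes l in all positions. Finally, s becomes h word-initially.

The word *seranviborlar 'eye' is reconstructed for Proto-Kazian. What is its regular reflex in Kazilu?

helinvifollel

Kazilu: *seranviborlar > seranviporlar > seranviforlar > serenviforler > serinviforler > selinvifollel > helinvifollel  (by unconditioned shift, unconditioned shift, vowel merger, pre-nasal raising, unconditioned shift, debuccalisation)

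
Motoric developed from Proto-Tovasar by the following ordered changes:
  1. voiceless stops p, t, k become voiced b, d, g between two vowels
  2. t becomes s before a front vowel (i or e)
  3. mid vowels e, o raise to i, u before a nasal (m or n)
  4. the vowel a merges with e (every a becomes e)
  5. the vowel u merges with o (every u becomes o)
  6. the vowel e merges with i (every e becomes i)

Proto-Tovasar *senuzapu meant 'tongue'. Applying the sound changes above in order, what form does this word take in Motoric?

Motoric: *senuzapu
  senuzapu → senuzabu   [intervocalic voicing]
  senuzabu (rule 2 does not apply)
  senuzabu → sinuzabu   [pre-nasal raising]
  sinuzabu → sinuzebu   [vowel merger]
  sinuzebu → sinozebo   [vowel merger]
  sinozebo → sinozibo   [vowel merger]
  giving Motoric sinozibo.

sinozibo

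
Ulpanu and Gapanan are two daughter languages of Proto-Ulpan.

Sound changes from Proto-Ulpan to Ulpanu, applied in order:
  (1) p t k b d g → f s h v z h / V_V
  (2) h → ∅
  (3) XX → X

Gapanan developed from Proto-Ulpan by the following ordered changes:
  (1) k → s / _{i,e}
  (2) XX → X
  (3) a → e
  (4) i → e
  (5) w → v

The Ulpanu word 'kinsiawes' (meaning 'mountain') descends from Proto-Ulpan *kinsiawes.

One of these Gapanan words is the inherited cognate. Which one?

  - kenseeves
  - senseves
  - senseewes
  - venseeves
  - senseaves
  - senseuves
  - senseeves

senseeves

Gapanan: *kinsiawes
  kinsiawes → sinsiawes   [palatalisation]
  sinsiawes (rule 2 does not apply)
  sinsiawes → sinsiewes   [vowel merger]
  sinsiewes → senseewes   [vowel merger]
  senseewes → senseeves   [unconditioned shift]
  giving Gapanan senseeves.
The other candidates each miss or misapply at least one Gapanan change.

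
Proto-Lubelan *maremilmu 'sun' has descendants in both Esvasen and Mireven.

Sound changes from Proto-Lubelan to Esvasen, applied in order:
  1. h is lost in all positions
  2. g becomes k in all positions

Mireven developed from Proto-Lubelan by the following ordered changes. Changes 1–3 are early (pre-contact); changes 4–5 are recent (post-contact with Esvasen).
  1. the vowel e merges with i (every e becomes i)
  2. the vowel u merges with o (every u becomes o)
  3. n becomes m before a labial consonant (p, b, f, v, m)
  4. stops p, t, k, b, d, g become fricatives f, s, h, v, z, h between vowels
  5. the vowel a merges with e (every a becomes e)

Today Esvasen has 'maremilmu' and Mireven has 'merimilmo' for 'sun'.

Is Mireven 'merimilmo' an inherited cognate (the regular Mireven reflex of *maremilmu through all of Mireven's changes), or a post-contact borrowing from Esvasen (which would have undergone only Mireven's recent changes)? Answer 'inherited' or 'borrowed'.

If inherited, *maremilmu would pass through all of Mireven's changes:
Mireven: *maremilmu > marimilmu > marimilmo > merimilmo  (by vowel merger, vowel merger, vowel merger)
If borrowed from Esvasen 'maremilmu' after the early changes, it would undergo only the recent ones:
  rule 4 (intervocalic lenition): no change (maremilmu)
  rule 5 (vowel merger): maremilmu → meremilmu
  ⇒ as a loan: meremilmu
Mireven 'merimilmo' matches the inherited outcome exactly, so it is an inherited cognate, not a loan.

inherited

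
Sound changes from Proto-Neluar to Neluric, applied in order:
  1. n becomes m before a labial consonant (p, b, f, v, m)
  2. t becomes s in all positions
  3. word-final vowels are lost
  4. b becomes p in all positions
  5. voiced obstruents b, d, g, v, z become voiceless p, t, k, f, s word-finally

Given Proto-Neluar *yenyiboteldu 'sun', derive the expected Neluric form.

yenyiposelt

Neluric: *yenyiboteldu
  yenyiboteldu (rule 1 does not apply)
  yenyiboteldu → yenyiboseldu   [unconditioned shift]
  yenyiboseldu → yenyiboseld   [apocope]
  yenyiboseld → yenyiposeld   [unconditioned shift]
  yenyiposeld → yenyiposelt   [final devoicing]
  giving Neluric yenyiposelt.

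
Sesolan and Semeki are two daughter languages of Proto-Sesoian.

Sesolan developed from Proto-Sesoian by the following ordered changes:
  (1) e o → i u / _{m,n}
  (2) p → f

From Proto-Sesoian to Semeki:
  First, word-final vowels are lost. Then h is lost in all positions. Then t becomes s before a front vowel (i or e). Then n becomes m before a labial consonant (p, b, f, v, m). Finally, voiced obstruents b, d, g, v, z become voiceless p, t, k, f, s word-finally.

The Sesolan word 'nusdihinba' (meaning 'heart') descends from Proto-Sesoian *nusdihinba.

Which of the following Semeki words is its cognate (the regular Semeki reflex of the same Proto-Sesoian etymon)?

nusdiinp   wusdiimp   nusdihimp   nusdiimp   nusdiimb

nusdiimp

Semeki: *nusdihinba > nusdihinb > nusdiinb > nusdiimb > nusdiimp  (by apocope, h-loss, nasal place assimilation, final devoicing)
Only 'nusdiimp' matches the regular Semeki development of *nusdihinba.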